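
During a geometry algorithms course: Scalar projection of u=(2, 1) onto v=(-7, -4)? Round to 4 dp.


u.v = -18, |v| = sqrt(65) = 8.0623
Scalar projection = u.v / |v| = -18 / sqrt(65) = -2.2326

-2.2326


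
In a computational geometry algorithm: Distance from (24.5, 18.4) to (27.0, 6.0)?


dx=2.5, dy=-12.4
d^2 = 2.5^2 + (-12.4)^2 = 160.01
d = sqrt(160.01) = 12.6495

12.6495


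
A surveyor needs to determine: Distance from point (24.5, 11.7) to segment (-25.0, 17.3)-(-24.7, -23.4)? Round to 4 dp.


Project P onto AB: t = 0.1465 (clamped to [0,1])
Closest point on segment: (-24.956, 11.3355)
Distance: 49.4574

49.4574


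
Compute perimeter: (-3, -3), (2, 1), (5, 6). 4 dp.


Sides: (-3, -3)->(2, 1): sqrt(41) = 6.403124, (2, 1)->(5, 6): sqrt(34) = 5.830952, (5, 6)->(-3, -3): sqrt(145) = 12.041595
Sum = 24.275671
Perimeter = 24.2757

24.2757


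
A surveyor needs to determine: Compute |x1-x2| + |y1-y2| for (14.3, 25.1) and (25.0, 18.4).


|14.3-25| + |25.1-18.4| = 10.7 + 6.7 = 17.4

17.4


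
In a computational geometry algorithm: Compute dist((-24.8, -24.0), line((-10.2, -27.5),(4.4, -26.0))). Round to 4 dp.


|cross product| = 73
|line direction| = sqrt(215.41) = 14.6769
Distance = 73/sqrt(215.41) = 4.9738

4.9738


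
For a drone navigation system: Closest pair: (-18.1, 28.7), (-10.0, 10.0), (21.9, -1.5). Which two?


d(P0,P1) = 20.3789, d(P0,P2) = 50.1203, d(P1,P2) = 33.9096
Closest: P0 and P1

Closest pair: (-18.1, 28.7) and (-10.0, 10.0), distance = 20.3789


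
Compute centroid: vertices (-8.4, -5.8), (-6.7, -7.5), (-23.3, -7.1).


Centroid = ((x_A+x_B+x_C)/3, (y_A+y_B+y_C)/3)
= (((-8.4)+(-6.7)+(-23.3))/3, ((-5.8)+(-7.5)+(-7.1))/3)
= (-12.8, -6.8)

(-12.8, -6.8)


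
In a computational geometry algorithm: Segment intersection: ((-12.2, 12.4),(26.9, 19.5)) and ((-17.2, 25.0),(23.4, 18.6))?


Cross products: d1=-479.56, d2=58.94, d3=528.16, d4=-10.34
d1*d2 < 0 and d3*d4 < 0? yes

Yes, they intersect


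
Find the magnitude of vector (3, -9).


|u| = sqrt(3^2 + (-9)^2) = sqrt(90) = 9.4868

9.4868


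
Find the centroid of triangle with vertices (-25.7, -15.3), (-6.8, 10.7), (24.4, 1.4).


Centroid = ((x_A+x_B+x_C)/3, (y_A+y_B+y_C)/3)
= (((-25.7)+(-6.8)+24.4)/3, ((-15.3)+10.7+1.4)/3)
= (-2.7, -1.0667)

(-2.7, -1.0667)


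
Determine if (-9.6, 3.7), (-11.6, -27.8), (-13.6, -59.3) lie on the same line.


Cross product: ((-11.6)-(-9.6))*((-59.3)-3.7) - ((-27.8)-3.7)*((-13.6)-(-9.6))
= 0

Yes, collinear


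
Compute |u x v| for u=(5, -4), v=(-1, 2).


|u x v| = |5*2 - (-4)*(-1)|
= |10 - 4| = 6

6


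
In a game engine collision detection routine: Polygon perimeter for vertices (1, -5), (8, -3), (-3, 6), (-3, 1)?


Sides: (1, -5)->(8, -3): sqrt(53) = 7.28011, (8, -3)->(-3, 6): sqrt(202) = 14.21267, (-3, 6)->(-3, 1): sqrt(25) = 5, (-3, 1)->(1, -5): sqrt(52) = 7.211103
Sum = 33.703883
Perimeter = 33.7039

33.7039


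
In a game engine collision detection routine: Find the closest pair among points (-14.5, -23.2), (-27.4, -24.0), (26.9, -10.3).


d(P0,P1) = 12.9248, d(P0,P2) = 43.3632, d(P1,P2) = 56.0016
Closest: P0 and P1

Closest pair: (-14.5, -23.2) and (-27.4, -24.0), distance = 12.9248


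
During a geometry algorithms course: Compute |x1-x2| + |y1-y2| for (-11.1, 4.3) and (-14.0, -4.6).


|(-11.1)-(-14)| + |4.3-(-4.6)| = 2.9 + 8.9 = 11.8

11.8


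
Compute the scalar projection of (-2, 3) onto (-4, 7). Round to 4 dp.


u.v = 29, |v| = sqrt(65) = 8.0623
Scalar projection = u.v / |v| = 29 / sqrt(65) = 3.597

3.597


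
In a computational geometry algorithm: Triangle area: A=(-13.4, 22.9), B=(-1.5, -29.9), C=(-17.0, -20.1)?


Area = |x_A(y_B-y_C) + x_B(y_C-y_A) + x_C(y_A-y_B)|/2
= |131.32 + 64.5 + (-897.6)|/2
= 701.78/2 = 350.89

350.89


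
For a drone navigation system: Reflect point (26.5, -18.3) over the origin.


Reflection over origin: (x,y) -> (-x,-y)
(26.5, -18.3) -> (-26.5, 18.3)

(-26.5, 18.3)


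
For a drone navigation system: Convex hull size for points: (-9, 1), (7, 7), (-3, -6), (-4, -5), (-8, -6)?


Convex hull vertices (CCW): (-9, 1), (-8, -6), (-3, -6), (7, 7)
Count = 4

4


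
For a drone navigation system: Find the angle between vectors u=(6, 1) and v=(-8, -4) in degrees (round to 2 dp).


u.v = -52, |u| = sqrt(37) = 6.0828, |v| = sqrt(80) = 8.9443
cos(theta) = u.v/(|u||v|) = -52/sqrt(2960) = -0.955779
theta = acos(-0.955779) = 162.9 degrees

162.9 degrees


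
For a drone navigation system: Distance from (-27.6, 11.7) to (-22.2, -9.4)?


dx=5.4, dy=-21.1
d^2 = 5.4^2 + (-21.1)^2 = 474.37
d = sqrt(474.37) = 21.78

21.78


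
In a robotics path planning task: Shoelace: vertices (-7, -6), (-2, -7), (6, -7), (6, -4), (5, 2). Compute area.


Shoelace sum: ((-7)*(-7) - (-2)*(-6)) + ((-2)*(-7) - 6*(-7)) + (6*(-4) - 6*(-7)) + (6*2 - 5*(-4)) + (5*(-6) - (-7)*2)
= 127
Area = |127|/2 = 63.5

63.5


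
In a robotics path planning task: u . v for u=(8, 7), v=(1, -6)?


u . v = u_x*v_x + u_y*v_y = 8*1 + 7*(-6)
= 8 + (-42) = -34

-34


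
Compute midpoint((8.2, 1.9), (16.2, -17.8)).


M = ((8.2+16.2)/2, (1.9+(-17.8))/2)
= (12.2, -7.95)

(12.2, -7.95)


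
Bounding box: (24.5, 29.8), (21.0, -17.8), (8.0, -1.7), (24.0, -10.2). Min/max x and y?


x range: [8, 24.5]
y range: [-17.8, 29.8]
Bounding box: (8,-17.8) to (24.5,29.8)

(8,-17.8) to (24.5,29.8)


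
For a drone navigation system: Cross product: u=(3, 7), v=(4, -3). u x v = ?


u x v = u_x*v_y - u_y*v_x = 3*(-3) - 7*4
= (-9) - 28 = -37

-37


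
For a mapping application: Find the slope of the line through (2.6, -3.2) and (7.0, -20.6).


slope = (y2-y1)/(x2-x1) = ((-20.6)-(-3.2))/(7-2.6) = (-17.4)/4.4 = -3.9545

-3.9545


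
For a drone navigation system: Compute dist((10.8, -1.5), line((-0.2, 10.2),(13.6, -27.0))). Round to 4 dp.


|cross product| = 247.74
|line direction| = sqrt(1574.28) = 39.6772
Distance = 247.74/sqrt(1574.28) = 6.2439

6.2439


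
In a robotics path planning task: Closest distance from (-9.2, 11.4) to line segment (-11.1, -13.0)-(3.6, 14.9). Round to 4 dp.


Project P onto AB: t = 0.7126 (clamped to [0,1])
Closest point on segment: (-0.6246, 6.8818)
Distance: 9.6928

9.6928


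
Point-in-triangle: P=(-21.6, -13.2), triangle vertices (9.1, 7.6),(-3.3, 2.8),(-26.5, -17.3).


Cross products: AB x AP = 110.56, BC x BP = 3.37, CA x CP = 23.95
All same sign? yes

Yes, inside


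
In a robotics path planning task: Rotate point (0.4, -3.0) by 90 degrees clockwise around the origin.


90° CW: (x,y) -> (y, -x)
(0.4,-3) -> (-3, -0.4)

(-3, -0.4)


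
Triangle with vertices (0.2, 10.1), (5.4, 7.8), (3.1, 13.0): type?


Side lengths squared: AB^2=32.33, BC^2=32.33, CA^2=16.82
Sorted: [16.82, 32.33, 32.33]
By sides: Isosceles, By angles: Acute

Isosceles, Acute


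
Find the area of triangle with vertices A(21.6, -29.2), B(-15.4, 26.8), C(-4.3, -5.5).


Area = |x_A(y_B-y_C) + x_B(y_C-y_A) + x_C(y_A-y_B)|/2
= |697.68 + (-364.98) + 240.8|/2
= 573.5/2 = 286.75

286.75


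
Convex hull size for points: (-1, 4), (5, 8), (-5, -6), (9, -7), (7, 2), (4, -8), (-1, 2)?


Convex hull vertices (CCW): (-5, -6), (4, -8), (9, -7), (7, 2), (5, 8), (-1, 4)
Count = 6

6


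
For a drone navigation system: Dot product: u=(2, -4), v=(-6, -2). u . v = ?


u . v = u_x*v_x + u_y*v_y = 2*(-6) + (-4)*(-2)
= (-12) + 8 = -4

-4


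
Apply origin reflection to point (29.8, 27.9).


Reflection over origin: (x,y) -> (-x,-y)
(29.8, 27.9) -> (-29.8, -27.9)

(-29.8, -27.9)


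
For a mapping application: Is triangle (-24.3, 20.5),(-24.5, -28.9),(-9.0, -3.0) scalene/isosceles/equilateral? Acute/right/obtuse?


Side lengths squared: AB^2=2440.4, BC^2=911.06, CA^2=786.34
Sorted: [786.34, 911.06, 2440.4]
By sides: Scalene, By angles: Obtuse

Scalene, Obtuse


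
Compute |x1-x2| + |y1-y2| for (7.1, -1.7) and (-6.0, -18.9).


|7.1-(-6)| + |(-1.7)-(-18.9)| = 13.1 + 17.2 = 30.3

30.3


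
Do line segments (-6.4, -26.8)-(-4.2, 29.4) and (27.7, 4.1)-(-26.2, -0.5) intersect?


Cross products: d1=1508.65, d2=-1510.41, d3=-1848.44, d4=1170.62
d1*d2 < 0 and d3*d4 < 0? yes

Yes, they intersect


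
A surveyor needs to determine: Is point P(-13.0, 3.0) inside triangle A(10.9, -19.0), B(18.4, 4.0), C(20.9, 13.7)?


Cross products: AB x AP = 714.7, BC x BP = 302.08, CA x CP = -1001.53
All same sign? no

No, outside


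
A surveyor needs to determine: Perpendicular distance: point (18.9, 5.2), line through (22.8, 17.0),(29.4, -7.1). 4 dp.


|cross product| = 171.87
|line direction| = sqrt(624.37) = 24.9874
Distance = 171.87/sqrt(624.37) = 6.8783

6.8783


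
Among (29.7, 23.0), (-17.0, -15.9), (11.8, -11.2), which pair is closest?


d(P0,P1) = 60.7791, d(P0,P2) = 38.6012, d(P1,P2) = 29.181
Closest: P1 and P2

Closest pair: (-17.0, -15.9) and (11.8, -11.2), distance = 29.181


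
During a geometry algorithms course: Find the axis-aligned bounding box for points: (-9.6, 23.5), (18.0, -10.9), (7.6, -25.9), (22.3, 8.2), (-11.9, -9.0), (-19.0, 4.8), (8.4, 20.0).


x range: [-19, 22.3]
y range: [-25.9, 23.5]
Bounding box: (-19,-25.9) to (22.3,23.5)

(-19,-25.9) to (22.3,23.5)


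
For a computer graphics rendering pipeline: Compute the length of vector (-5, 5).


|u| = sqrt((-5)^2 + 5^2) = sqrt(50) = 7.0711

7.0711


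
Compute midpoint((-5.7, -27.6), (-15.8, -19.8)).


M = (((-5.7)+(-15.8))/2, ((-27.6)+(-19.8))/2)
= (-10.75, -23.7)

(-10.75, -23.7)


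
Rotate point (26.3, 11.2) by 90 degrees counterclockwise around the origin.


90° CCW: (x,y) -> (-y, x)
(26.3,11.2) -> (-11.2, 26.3)

(-11.2, 26.3)


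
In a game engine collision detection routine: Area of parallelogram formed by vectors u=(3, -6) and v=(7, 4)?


|u x v| = |3*4 - (-6)*7|
= |12 - (-42)| = 54

54


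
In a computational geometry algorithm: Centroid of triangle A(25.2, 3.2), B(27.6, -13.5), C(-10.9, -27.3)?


Centroid = ((x_A+x_B+x_C)/3, (y_A+y_B+y_C)/3)
= ((25.2+27.6+(-10.9))/3, (3.2+(-13.5)+(-27.3))/3)
= (13.9667, -12.5333)

(13.9667, -12.5333)


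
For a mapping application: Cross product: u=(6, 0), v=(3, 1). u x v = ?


u x v = u_x*v_y - u_y*v_x = 6*1 - 0*3
= 6 - 0 = 6

6


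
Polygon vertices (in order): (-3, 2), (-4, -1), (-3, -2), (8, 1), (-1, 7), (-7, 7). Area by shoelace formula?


Shoelace sum: ((-3)*(-1) - (-4)*2) + ((-4)*(-2) - (-3)*(-1)) + ((-3)*1 - 8*(-2)) + (8*7 - (-1)*1) + ((-1)*7 - (-7)*7) + ((-7)*2 - (-3)*7)
= 135
Area = |135|/2 = 67.5

67.5


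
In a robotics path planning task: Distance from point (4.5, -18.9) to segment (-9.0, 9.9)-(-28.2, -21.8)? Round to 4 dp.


Project P onto AB: t = 0.476 (clamped to [0,1])
Closest point on segment: (-18.1386, -5.1883)
Distance: 26.4673

26.4673


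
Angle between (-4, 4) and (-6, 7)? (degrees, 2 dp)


u.v = 52, |u| = sqrt(32) = 5.6569, |v| = sqrt(85) = 9.2195
cos(theta) = u.v/(|u||v|) = 52/sqrt(2720) = 0.997054
theta = acos(0.997054) = 4.4 degrees

4.4 degrees


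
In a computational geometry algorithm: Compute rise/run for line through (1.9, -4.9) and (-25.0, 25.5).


slope = (y2-y1)/(x2-x1) = (25.5-(-4.9))/((-25)-1.9) = 30.4/(-26.9) = -1.1301

-1.1301


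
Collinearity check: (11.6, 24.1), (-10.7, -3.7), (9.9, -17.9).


Cross product: ((-10.7)-11.6)*((-17.9)-24.1) - ((-3.7)-24.1)*(9.9-11.6)
= 889.34

No, not collinear


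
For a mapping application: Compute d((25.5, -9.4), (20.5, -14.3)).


dx=-5, dy=-4.9
d^2 = (-5)^2 + (-4.9)^2 = 49.01
d = sqrt(49.01) = 7.0007

7.0007


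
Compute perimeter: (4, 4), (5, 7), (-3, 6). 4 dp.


Sides: (4, 4)->(5, 7): sqrt(10) = 3.162278, (5, 7)->(-3, 6): sqrt(65) = 8.062258, (-3, 6)->(4, 4): sqrt(53) = 7.28011
Sum = 18.504646
Perimeter = 18.5046

18.5046


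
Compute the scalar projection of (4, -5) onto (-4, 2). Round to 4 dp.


u.v = -26, |v| = sqrt(20) = 4.4721
Scalar projection = u.v / |v| = -26 / sqrt(20) = -5.8138

-5.8138


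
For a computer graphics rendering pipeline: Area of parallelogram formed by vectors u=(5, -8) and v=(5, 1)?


|u x v| = |5*1 - (-8)*5|
= |5 - (-40)| = 45

45


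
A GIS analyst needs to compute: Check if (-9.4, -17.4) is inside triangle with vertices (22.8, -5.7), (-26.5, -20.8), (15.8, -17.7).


Cross products: AB x AP = 90.59, BC x BP = 90.81, CA x CP = 304.5
All same sign? yes

Yes, inside


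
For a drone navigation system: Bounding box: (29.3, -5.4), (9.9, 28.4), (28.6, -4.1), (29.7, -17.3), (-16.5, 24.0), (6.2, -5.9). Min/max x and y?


x range: [-16.5, 29.7]
y range: [-17.3, 28.4]
Bounding box: (-16.5,-17.3) to (29.7,28.4)

(-16.5,-17.3) to (29.7,28.4)


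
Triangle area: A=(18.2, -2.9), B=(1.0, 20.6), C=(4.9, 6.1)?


Area = |x_A(y_B-y_C) + x_B(y_C-y_A) + x_C(y_A-y_B)|/2
= |263.9 + 9 + (-115.15)|/2
= 157.75/2 = 78.875

78.875


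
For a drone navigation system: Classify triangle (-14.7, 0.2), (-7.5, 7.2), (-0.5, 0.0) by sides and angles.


Side lengths squared: AB^2=100.84, BC^2=100.84, CA^2=201.68
Sorted: [100.84, 100.84, 201.68]
By sides: Isosceles, By angles: Right

Isosceles, Right


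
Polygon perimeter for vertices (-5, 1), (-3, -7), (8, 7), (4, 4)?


Sides: (-5, 1)->(-3, -7): sqrt(68) = 8.246211, (-3, -7)->(8, 7): sqrt(317) = 17.804494, (8, 7)->(4, 4): sqrt(25) = 5, (4, 4)->(-5, 1): sqrt(90) = 9.486833
Sum = 40.537538
Perimeter = 40.5375

40.5375


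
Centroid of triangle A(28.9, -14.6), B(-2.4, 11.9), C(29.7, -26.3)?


Centroid = ((x_A+x_B+x_C)/3, (y_A+y_B+y_C)/3)
= ((28.9+(-2.4)+29.7)/3, ((-14.6)+11.9+(-26.3))/3)
= (18.7333, -9.6667)

(18.7333, -9.6667)


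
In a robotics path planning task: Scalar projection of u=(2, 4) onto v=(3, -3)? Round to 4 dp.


u.v = -6, |v| = sqrt(18) = 4.2426
Scalar projection = u.v / |v| = -6 / sqrt(18) = -1.4142

-1.4142


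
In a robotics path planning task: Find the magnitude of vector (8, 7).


|u| = sqrt(8^2 + 7^2) = sqrt(113) = 10.6301

10.6301


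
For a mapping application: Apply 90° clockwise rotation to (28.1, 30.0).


90° CW: (x,y) -> (y, -x)
(28.1,30) -> (30, -28.1)

(30, -28.1)


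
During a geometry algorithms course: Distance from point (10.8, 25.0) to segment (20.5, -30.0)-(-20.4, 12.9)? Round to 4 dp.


Project P onto AB: t = 0.7845 (clamped to [0,1])
Closest point on segment: (-11.5873, 3.6564)
Distance: 30.9312

30.9312


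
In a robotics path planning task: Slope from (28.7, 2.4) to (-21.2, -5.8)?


slope = (y2-y1)/(x2-x1) = ((-5.8)-2.4)/((-21.2)-28.7) = (-8.2)/(-49.9) = 0.1643

0.1643


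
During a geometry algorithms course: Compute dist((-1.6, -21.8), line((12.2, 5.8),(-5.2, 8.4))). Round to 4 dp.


|cross product| = 516.12
|line direction| = sqrt(309.52) = 17.5932
Distance = 516.12/sqrt(309.52) = 29.3364

29.3364


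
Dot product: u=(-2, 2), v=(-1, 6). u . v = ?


u . v = u_x*v_x + u_y*v_y = (-2)*(-1) + 2*6
= 2 + 12 = 14

14


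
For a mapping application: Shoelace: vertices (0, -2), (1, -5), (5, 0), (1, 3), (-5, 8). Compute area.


Shoelace sum: (0*(-5) - 1*(-2)) + (1*0 - 5*(-5)) + (5*3 - 1*0) + (1*8 - (-5)*3) + ((-5)*(-2) - 0*8)
= 75
Area = |75|/2 = 37.5

37.5


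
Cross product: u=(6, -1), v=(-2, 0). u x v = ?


u x v = u_x*v_y - u_y*v_x = 6*0 - (-1)*(-2)
= 0 - 2 = -2

-2


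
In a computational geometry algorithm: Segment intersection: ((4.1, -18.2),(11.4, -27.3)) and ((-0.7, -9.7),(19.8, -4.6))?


Cross products: d1=-198.73, d2=-422.51, d3=18.37, d4=242.15
d1*d2 < 0 and d3*d4 < 0? no

No, they don't intersect


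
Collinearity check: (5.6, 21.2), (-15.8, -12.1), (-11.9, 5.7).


Cross product: ((-15.8)-5.6)*(5.7-21.2) - ((-12.1)-21.2)*((-11.9)-5.6)
= -251.05

No, not collinear


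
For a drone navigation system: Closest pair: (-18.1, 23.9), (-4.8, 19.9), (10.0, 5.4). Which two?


d(P0,P1) = 13.8885, d(P0,P2) = 33.6431, d(P1,P2) = 20.7193
Closest: P0 and P1

Closest pair: (-18.1, 23.9) and (-4.8, 19.9), distance = 13.8885


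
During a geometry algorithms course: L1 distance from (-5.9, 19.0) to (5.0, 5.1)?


|(-5.9)-5| + |19-5.1| = 10.9 + 13.9 = 24.8

24.8


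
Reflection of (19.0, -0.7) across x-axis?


Reflection over x-axis: (x,y) -> (x,-y)
(19, -0.7) -> (19, 0.7)

(19, 0.7)


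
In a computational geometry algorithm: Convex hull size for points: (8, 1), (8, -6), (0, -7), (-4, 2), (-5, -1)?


Convex hull vertices (CCW): (-5, -1), (0, -7), (8, -6), (8, 1), (-4, 2)
Count = 5

5


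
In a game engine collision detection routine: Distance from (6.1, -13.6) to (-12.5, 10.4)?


dx=-18.6, dy=24
d^2 = (-18.6)^2 + 24^2 = 921.96
d = sqrt(921.96) = 30.3638

30.3638


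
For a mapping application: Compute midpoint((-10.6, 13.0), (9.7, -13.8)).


M = (((-10.6)+9.7)/2, (13+(-13.8))/2)
= (-0.45, -0.4)

(-0.45, -0.4)


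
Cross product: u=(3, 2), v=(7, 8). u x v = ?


u x v = u_x*v_y - u_y*v_x = 3*8 - 2*7
= 24 - 14 = 10

10


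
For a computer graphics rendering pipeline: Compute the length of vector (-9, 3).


|u| = sqrt((-9)^2 + 3^2) = sqrt(90) = 9.4868

9.4868


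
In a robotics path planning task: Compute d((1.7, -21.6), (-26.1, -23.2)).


dx=-27.8, dy=-1.6
d^2 = (-27.8)^2 + (-1.6)^2 = 775.4
d = sqrt(775.4) = 27.846

27.846


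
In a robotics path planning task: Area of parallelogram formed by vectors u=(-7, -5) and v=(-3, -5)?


|u x v| = |(-7)*(-5) - (-5)*(-3)|
= |35 - 15| = 20

20


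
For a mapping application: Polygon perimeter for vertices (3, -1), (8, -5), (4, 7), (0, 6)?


Sides: (3, -1)->(8, -5): sqrt(41) = 6.403124, (8, -5)->(4, 7): sqrt(160) = 12.649111, (4, 7)->(0, 6): sqrt(17) = 4.123106, (0, 6)->(3, -1): sqrt(58) = 7.615773
Sum = 30.791114
Perimeter = 30.7911

30.7911


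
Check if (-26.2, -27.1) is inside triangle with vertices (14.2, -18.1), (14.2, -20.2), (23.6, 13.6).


Cross products: AB x AP = -84.84, BC x BP = 1300.66, CA x CP = -1196.08
All same sign? no

No, outside


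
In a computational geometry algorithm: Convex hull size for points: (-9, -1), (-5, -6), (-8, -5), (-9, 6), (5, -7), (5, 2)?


Convex hull vertices (CCW): (-9, -1), (-8, -5), (-5, -6), (5, -7), (5, 2), (-9, 6)
Count = 6

6


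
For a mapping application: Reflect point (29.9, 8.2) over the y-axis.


Reflection over y-axis: (x,y) -> (-x,y)
(29.9, 8.2) -> (-29.9, 8.2)

(-29.9, 8.2)


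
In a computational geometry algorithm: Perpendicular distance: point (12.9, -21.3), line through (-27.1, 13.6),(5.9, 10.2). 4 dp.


|cross product| = 1015.7
|line direction| = sqrt(1100.56) = 33.1747
Distance = 1015.7/sqrt(1100.56) = 30.6167

30.6167


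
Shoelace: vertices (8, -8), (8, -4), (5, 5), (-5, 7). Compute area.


Shoelace sum: (8*(-4) - 8*(-8)) + (8*5 - 5*(-4)) + (5*7 - (-5)*5) + ((-5)*(-8) - 8*7)
= 136
Area = |136|/2 = 68

68


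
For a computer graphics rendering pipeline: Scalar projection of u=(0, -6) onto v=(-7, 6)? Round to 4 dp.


u.v = -36, |v| = sqrt(85) = 9.2195
Scalar projection = u.v / |v| = -36 / sqrt(85) = -3.9047

-3.9047


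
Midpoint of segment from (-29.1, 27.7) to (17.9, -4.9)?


M = (((-29.1)+17.9)/2, (27.7+(-4.9))/2)
= (-5.6, 11.4)

(-5.6, 11.4)


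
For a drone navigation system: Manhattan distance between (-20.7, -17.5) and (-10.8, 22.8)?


|(-20.7)-(-10.8)| + |(-17.5)-22.8| = 9.9 + 40.3 = 50.2

50.2


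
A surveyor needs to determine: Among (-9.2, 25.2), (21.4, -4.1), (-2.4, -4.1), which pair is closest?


d(P0,P1) = 42.3657, d(P0,P2) = 30.0787, d(P1,P2) = 23.8
Closest: P1 and P2

Closest pair: (21.4, -4.1) and (-2.4, -4.1), distance = 23.8


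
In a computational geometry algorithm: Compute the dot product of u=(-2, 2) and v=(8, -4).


u . v = u_x*v_x + u_y*v_y = (-2)*8 + 2*(-4)
= (-16) + (-8) = -24

-24


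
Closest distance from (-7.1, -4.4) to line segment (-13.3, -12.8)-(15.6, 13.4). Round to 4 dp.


Project P onto AB: t = 0.2624 (clamped to [0,1])
Closest point on segment: (-5.717, -5.9255)
Distance: 2.059

2.059


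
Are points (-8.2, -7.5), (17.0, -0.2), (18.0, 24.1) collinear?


Cross product: (17-(-8.2))*(24.1-(-7.5)) - ((-0.2)-(-7.5))*(18-(-8.2))
= 605.06

No, not collinear


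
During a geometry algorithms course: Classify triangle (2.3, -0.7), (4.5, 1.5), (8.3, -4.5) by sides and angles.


Side lengths squared: AB^2=9.68, BC^2=50.44, CA^2=50.44
Sorted: [9.68, 50.44, 50.44]
By sides: Isosceles, By angles: Acute

Isosceles, Acute


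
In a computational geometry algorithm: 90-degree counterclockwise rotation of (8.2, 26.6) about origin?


90° CCW: (x,y) -> (-y, x)
(8.2,26.6) -> (-26.6, 8.2)

(-26.6, 8.2)


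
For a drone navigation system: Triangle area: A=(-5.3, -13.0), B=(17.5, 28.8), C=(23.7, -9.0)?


Area = |x_A(y_B-y_C) + x_B(y_C-y_A) + x_C(y_A-y_B)|/2
= |(-200.34) + 70 + (-990.66)|/2
= 1121/2 = 560.5

560.5


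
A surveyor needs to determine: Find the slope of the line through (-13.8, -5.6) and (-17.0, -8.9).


slope = (y2-y1)/(x2-x1) = ((-8.9)-(-5.6))/((-17)-(-13.8)) = (-3.3)/(-3.2) = 1.0312

1.0312


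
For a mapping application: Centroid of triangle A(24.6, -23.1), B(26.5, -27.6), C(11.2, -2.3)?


Centroid = ((x_A+x_B+x_C)/3, (y_A+y_B+y_C)/3)
= ((24.6+26.5+11.2)/3, ((-23.1)+(-27.6)+(-2.3))/3)
= (20.7667, -17.6667)

(20.7667, -17.6667)


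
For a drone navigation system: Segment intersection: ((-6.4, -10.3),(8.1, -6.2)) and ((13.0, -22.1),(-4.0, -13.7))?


Cross products: d1=-37.64, d2=-229.14, d3=-250.64, d4=-59.14
d1*d2 < 0 and d3*d4 < 0? no

No, they don't intersect


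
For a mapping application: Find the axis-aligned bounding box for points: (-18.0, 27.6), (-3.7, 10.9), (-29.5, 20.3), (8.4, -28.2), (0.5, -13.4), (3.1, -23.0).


x range: [-29.5, 8.4]
y range: [-28.2, 27.6]
Bounding box: (-29.5,-28.2) to (8.4,27.6)

(-29.5,-28.2) to (8.4,27.6)


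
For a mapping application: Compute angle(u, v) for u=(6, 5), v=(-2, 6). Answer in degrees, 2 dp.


u.v = 18, |u| = sqrt(61) = 7.8102, |v| = sqrt(40) = 6.3246
cos(theta) = u.v/(|u||v|) = 18/sqrt(2440) = 0.364399
theta = acos(0.364399) = 68.63 degrees

68.63 degrees


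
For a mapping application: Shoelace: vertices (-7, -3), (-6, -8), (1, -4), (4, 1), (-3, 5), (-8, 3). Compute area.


Shoelace sum: ((-7)*(-8) - (-6)*(-3)) + ((-6)*(-4) - 1*(-8)) + (1*1 - 4*(-4)) + (4*5 - (-3)*1) + ((-3)*3 - (-8)*5) + ((-8)*(-3) - (-7)*3)
= 186
Area = |186|/2 = 93

93


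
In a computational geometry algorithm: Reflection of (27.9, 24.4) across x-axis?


Reflection over x-axis: (x,y) -> (x,-y)
(27.9, 24.4) -> (27.9, -24.4)

(27.9, -24.4)


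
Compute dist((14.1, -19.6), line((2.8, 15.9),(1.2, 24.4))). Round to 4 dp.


|cross product| = 39.25
|line direction| = sqrt(74.81) = 8.6493
Distance = 39.25/sqrt(74.81) = 4.538

4.538


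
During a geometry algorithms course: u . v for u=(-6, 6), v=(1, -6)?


u . v = u_x*v_x + u_y*v_y = (-6)*1 + 6*(-6)
= (-6) + (-36) = -42

-42


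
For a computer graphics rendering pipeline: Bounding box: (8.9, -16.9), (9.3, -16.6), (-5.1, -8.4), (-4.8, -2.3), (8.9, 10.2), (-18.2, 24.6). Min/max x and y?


x range: [-18.2, 9.3]
y range: [-16.9, 24.6]
Bounding box: (-18.2,-16.9) to (9.3,24.6)

(-18.2,-16.9) to (9.3,24.6)


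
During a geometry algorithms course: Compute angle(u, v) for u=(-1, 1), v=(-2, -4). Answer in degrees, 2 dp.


u.v = -2, |u| = sqrt(2) = 1.4142, |v| = sqrt(20) = 4.4721
cos(theta) = u.v/(|u||v|) = -2/sqrt(40) = -0.316228
theta = acos(-0.316228) = 108.43 degrees

108.43 degrees


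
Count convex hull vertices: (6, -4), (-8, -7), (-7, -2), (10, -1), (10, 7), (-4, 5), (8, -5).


Convex hull vertices (CCW): (-8, -7), (8, -5), (10, -1), (10, 7), (-4, 5), (-7, -2)
Count = 6

6


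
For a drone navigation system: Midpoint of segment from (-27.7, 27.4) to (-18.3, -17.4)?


M = (((-27.7)+(-18.3))/2, (27.4+(-17.4))/2)
= (-23, 5)

(-23, 5)


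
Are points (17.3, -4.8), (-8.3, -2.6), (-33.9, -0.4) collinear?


Cross product: ((-8.3)-17.3)*((-0.4)-(-4.8)) - ((-2.6)-(-4.8))*((-33.9)-17.3)
= 0

Yes, collinear


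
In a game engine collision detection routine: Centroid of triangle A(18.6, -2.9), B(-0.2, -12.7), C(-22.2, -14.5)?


Centroid = ((x_A+x_B+x_C)/3, (y_A+y_B+y_C)/3)
= ((18.6+(-0.2)+(-22.2))/3, ((-2.9)+(-12.7)+(-14.5))/3)
= (-1.2667, -10.0333)

(-1.2667, -10.0333)


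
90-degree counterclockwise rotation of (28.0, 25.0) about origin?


90° CCW: (x,y) -> (-y, x)
(28,25) -> (-25, 28)

(-25, 28)


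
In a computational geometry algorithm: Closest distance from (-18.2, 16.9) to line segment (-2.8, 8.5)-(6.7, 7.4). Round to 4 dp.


Project P onto AB: t = 0 (clamped to [0,1])
Closest point on segment: (-2.8, 8.5)
Distance: 17.5419

17.5419


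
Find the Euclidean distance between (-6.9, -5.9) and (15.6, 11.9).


dx=22.5, dy=17.8
d^2 = 22.5^2 + 17.8^2 = 823.09
d = sqrt(823.09) = 28.6895

28.6895


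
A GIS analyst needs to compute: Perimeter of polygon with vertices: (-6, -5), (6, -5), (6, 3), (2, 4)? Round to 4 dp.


Sides: (-6, -5)->(6, -5): sqrt(144) = 12, (6, -5)->(6, 3): sqrt(64) = 8, (6, 3)->(2, 4): sqrt(17) = 4.123106, (2, 4)->(-6, -5): sqrt(145) = 12.041595
Sum = 36.164701
Perimeter = 36.1647

36.1647


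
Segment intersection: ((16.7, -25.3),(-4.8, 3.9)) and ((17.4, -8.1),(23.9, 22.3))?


Cross products: d1=-90.52, d2=752.88, d3=-390.24, d4=-1233.64
d1*d2 < 0 and d3*d4 < 0? no

No, they don't intersect


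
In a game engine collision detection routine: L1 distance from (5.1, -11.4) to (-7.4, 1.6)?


|5.1-(-7.4)| + |(-11.4)-1.6| = 12.5 + 13 = 25.5

25.5


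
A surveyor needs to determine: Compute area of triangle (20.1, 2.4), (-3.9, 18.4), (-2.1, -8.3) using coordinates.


Area = |x_A(y_B-y_C) + x_B(y_C-y_A) + x_C(y_A-y_B)|/2
= |536.67 + 41.73 + 33.6|/2
= 612/2 = 306

306


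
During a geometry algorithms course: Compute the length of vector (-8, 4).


|u| = sqrt((-8)^2 + 4^2) = sqrt(80) = 8.9443

8.9443


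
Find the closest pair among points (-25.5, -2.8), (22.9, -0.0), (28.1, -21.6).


d(P0,P1) = 48.4809, d(P0,P2) = 56.8014, d(P1,P2) = 22.2171
Closest: P1 and P2

Closest pair: (22.9, -0.0) and (28.1, -21.6), distance = 22.2171


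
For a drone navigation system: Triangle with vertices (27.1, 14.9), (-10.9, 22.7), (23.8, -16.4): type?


Side lengths squared: AB^2=1504.84, BC^2=2732.9, CA^2=990.58
Sorted: [990.58, 1504.84, 2732.9]
By sides: Scalene, By angles: Obtuse

Scalene, Obtuse


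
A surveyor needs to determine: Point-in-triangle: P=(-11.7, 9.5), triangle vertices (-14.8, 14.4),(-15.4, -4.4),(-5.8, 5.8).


Cross products: AB x AP = 61.22, BC x BP = 95.7, CA x CP = 17.44
All same sign? yes

Yes, inside


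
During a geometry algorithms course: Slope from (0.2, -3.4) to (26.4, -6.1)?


slope = (y2-y1)/(x2-x1) = ((-6.1)-(-3.4))/(26.4-0.2) = (-2.7)/26.2 = -0.1031

-0.1031


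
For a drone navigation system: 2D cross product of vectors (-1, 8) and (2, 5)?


u x v = u_x*v_y - u_y*v_x = (-1)*5 - 8*2
= (-5) - 16 = -21

-21


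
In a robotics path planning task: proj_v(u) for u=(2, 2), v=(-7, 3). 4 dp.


u.v = -8, |v| = sqrt(58) = 7.6158
Scalar projection = u.v / |v| = -8 / sqrt(58) = -1.0505

-1.0505


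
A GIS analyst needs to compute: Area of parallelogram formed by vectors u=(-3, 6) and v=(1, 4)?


|u x v| = |(-3)*4 - 6*1|
= |(-12) - 6| = 18

18


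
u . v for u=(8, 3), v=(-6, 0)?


u . v = u_x*v_x + u_y*v_y = 8*(-6) + 3*0
= (-48) + 0 = -48

-48


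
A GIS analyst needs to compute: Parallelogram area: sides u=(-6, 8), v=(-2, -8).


|u x v| = |(-6)*(-8) - 8*(-2)|
= |48 - (-16)| = 64

64


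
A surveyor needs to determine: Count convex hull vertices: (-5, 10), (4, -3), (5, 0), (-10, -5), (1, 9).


Convex hull vertices (CCW): (-10, -5), (4, -3), (5, 0), (1, 9), (-5, 10)
Count = 5

5


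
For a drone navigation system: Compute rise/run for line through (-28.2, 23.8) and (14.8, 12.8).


slope = (y2-y1)/(x2-x1) = (12.8-23.8)/(14.8-(-28.2)) = (-11)/43 = -0.2558

-0.2558


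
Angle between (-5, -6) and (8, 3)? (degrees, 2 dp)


u.v = -58, |u| = sqrt(61) = 7.8102, |v| = sqrt(73) = 8.544
cos(theta) = u.v/(|u||v|) = -58/sqrt(4453) = -0.869164
theta = acos(-0.869164) = 150.36 degrees

150.36 degrees


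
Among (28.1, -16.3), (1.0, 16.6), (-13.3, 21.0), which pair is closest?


d(P0,P1) = 42.6242, d(P0,P2) = 55.7248, d(P1,P2) = 14.9616
Closest: P1 and P2

Closest pair: (1.0, 16.6) and (-13.3, 21.0), distance = 14.9616


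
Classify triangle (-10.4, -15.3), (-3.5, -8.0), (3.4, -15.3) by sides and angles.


Side lengths squared: AB^2=100.9, BC^2=100.9, CA^2=190.44
Sorted: [100.9, 100.9, 190.44]
By sides: Isosceles, By angles: Acute

Isosceles, Acute


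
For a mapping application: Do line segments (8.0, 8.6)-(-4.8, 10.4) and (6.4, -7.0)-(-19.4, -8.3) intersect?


Cross products: d1=-400.4, d2=-463.48, d3=202.56, d4=265.64
d1*d2 < 0 and d3*d4 < 0? no

No, they don't intersect


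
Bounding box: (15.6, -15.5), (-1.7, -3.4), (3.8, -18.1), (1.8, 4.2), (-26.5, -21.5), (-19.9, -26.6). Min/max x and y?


x range: [-26.5, 15.6]
y range: [-26.6, 4.2]
Bounding box: (-26.5,-26.6) to (15.6,4.2)

(-26.5,-26.6) to (15.6,4.2)


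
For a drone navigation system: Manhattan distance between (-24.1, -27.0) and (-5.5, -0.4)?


|(-24.1)-(-5.5)| + |(-27)-(-0.4)| = 18.6 + 26.6 = 45.2

45.2


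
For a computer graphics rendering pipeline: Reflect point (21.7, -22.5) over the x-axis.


Reflection over x-axis: (x,y) -> (x,-y)
(21.7, -22.5) -> (21.7, 22.5)

(21.7, 22.5)


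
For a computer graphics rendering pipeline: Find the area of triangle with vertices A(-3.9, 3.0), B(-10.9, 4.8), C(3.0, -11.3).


Area = |x_A(y_B-y_C) + x_B(y_C-y_A) + x_C(y_A-y_B)|/2
= |(-62.79) + 155.87 + (-5.4)|/2
= 87.68/2 = 43.84

43.84


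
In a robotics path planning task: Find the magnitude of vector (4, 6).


|u| = sqrt(4^2 + 6^2) = sqrt(52) = 7.2111

7.2111


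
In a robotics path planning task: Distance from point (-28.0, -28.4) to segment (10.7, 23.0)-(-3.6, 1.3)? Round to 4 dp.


Project P onto AB: t = 1 (clamped to [0,1])
Closest point on segment: (-3.6, 1.3)
Distance: 38.4376

38.4376


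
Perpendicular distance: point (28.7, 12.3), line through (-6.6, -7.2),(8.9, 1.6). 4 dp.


|cross product| = 8.39
|line direction| = sqrt(317.69) = 17.8239
Distance = 8.39/sqrt(317.69) = 0.4707

0.4707


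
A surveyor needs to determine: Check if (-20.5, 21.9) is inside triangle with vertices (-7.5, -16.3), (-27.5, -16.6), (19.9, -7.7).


Cross products: AB x AP = -767.9, BC x BP = 1762.6, CA x CP = -1158.48
All same sign? no

No, outside


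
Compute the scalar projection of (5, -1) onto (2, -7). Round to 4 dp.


u.v = 17, |v| = sqrt(53) = 7.2801
Scalar projection = u.v / |v| = 17 / sqrt(53) = 2.3351

2.3351


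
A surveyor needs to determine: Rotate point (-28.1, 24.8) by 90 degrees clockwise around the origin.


90° CW: (x,y) -> (y, -x)
(-28.1,24.8) -> (24.8, 28.1)

(24.8, 28.1)


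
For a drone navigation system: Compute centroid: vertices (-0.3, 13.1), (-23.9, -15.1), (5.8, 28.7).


Centroid = ((x_A+x_B+x_C)/3, (y_A+y_B+y_C)/3)
= (((-0.3)+(-23.9)+5.8)/3, (13.1+(-15.1)+28.7)/3)
= (-6.1333, 8.9)

(-6.1333, 8.9)


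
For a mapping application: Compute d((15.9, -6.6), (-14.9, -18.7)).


dx=-30.8, dy=-12.1
d^2 = (-30.8)^2 + (-12.1)^2 = 1095.05
d = sqrt(1095.05) = 33.0915

33.0915


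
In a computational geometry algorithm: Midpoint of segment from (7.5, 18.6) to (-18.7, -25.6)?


M = ((7.5+(-18.7))/2, (18.6+(-25.6))/2)
= (-5.6, -3.5)

(-5.6, -3.5)


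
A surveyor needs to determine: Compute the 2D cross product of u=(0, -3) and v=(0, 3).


u x v = u_x*v_y - u_y*v_x = 0*3 - (-3)*0
= 0 - 0 = 0

0


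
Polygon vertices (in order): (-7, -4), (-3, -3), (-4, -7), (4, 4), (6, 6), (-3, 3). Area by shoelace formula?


Shoelace sum: ((-7)*(-3) - (-3)*(-4)) + ((-3)*(-7) - (-4)*(-3)) + ((-4)*4 - 4*(-7)) + (4*6 - 6*4) + (6*3 - (-3)*6) + ((-3)*(-4) - (-7)*3)
= 99
Area = |99|/2 = 49.5

49.5


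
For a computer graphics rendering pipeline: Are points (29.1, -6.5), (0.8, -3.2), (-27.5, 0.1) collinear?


Cross product: (0.8-29.1)*(0.1-(-6.5)) - ((-3.2)-(-6.5))*((-27.5)-29.1)
= 0

Yes, collinear


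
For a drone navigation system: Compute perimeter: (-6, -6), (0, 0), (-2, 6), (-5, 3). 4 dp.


Sides: (-6, -6)->(0, 0): sqrt(72) = 8.485281, (0, 0)->(-2, 6): sqrt(40) = 6.324555, (-2, 6)->(-5, 3): sqrt(18) = 4.242641, (-5, 3)->(-6, -6): sqrt(82) = 9.055385
Sum = 28.107862
Perimeter = 28.1079

28.1079


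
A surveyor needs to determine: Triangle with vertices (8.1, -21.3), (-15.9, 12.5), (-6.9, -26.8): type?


Side lengths squared: AB^2=1718.44, BC^2=1625.49, CA^2=255.25
Sorted: [255.25, 1625.49, 1718.44]
By sides: Scalene, By angles: Acute

Scalene, Acute


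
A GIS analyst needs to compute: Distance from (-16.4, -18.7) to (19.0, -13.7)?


dx=35.4, dy=5
d^2 = 35.4^2 + 5^2 = 1278.16
d = sqrt(1278.16) = 35.7514

35.7514


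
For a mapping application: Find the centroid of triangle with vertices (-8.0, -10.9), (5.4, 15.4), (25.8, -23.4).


Centroid = ((x_A+x_B+x_C)/3, (y_A+y_B+y_C)/3)
= (((-8)+5.4+25.8)/3, ((-10.9)+15.4+(-23.4))/3)
= (7.7333, -6.3)

(7.7333, -6.3)


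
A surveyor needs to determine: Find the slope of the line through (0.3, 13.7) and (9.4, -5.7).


slope = (y2-y1)/(x2-x1) = ((-5.7)-13.7)/(9.4-0.3) = (-19.4)/9.1 = -2.1319

-2.1319


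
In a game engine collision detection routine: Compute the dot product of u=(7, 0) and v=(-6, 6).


u . v = u_x*v_x + u_y*v_y = 7*(-6) + 0*6
= (-42) + 0 = -42

-42


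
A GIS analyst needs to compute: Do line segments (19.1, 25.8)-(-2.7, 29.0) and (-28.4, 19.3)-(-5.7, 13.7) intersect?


Cross products: d1=413.55, d2=364.11, d3=293.7, d4=343.14
d1*d2 < 0 and d3*d4 < 0? no

No, they don't intersect


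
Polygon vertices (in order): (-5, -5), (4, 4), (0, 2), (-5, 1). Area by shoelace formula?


Shoelace sum: ((-5)*4 - 4*(-5)) + (4*2 - 0*4) + (0*1 - (-5)*2) + ((-5)*(-5) - (-5)*1)
= 48
Area = |48|/2 = 24

24


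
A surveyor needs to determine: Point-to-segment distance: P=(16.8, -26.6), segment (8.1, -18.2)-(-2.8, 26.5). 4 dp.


Project P onto AB: t = 0 (clamped to [0,1])
Closest point on segment: (8.1, -18.2)
Distance: 12.0934

12.0934


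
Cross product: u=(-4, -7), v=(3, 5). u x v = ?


u x v = u_x*v_y - u_y*v_x = (-4)*5 - (-7)*3
= (-20) - (-21) = 1

1


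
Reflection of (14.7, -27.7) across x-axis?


Reflection over x-axis: (x,y) -> (x,-y)
(14.7, -27.7) -> (14.7, 27.7)

(14.7, 27.7)


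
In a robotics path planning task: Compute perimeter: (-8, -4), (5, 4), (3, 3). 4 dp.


Sides: (-8, -4)->(5, 4): sqrt(233) = 15.264338, (5, 4)->(3, 3): sqrt(5) = 2.236068, (3, 3)->(-8, -4): sqrt(170) = 13.038405
Sum = 30.538811
Perimeter = 30.5388

30.5388


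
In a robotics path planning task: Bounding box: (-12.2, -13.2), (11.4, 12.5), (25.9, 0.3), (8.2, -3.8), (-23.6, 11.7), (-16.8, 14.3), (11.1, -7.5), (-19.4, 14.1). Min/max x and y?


x range: [-23.6, 25.9]
y range: [-13.2, 14.3]
Bounding box: (-23.6,-13.2) to (25.9,14.3)

(-23.6,-13.2) to (25.9,14.3)


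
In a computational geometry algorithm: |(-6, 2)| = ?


|u| = sqrt((-6)^2 + 2^2) = sqrt(40) = 6.3246

6.3246


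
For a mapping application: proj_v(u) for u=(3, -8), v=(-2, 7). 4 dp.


u.v = -62, |v| = sqrt(53) = 7.2801
Scalar projection = u.v / |v| = -62 / sqrt(53) = -8.5164

-8.5164


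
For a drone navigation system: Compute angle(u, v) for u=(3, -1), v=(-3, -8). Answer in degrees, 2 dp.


u.v = -1, |u| = sqrt(10) = 3.1623, |v| = sqrt(73) = 8.544
cos(theta) = u.v/(|u||v|) = -1/sqrt(730) = -0.037012
theta = acos(-0.037012) = 92.12 degrees

92.12 degrees


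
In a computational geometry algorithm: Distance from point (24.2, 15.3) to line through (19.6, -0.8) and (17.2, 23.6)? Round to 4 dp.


|cross product| = 150.88
|line direction| = sqrt(601.12) = 24.5177
Distance = 150.88/sqrt(601.12) = 6.1539

6.1539


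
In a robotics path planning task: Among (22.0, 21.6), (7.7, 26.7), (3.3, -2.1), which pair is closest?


d(P0,P1) = 15.1822, d(P0,P2) = 30.1891, d(P1,P2) = 29.1342
Closest: P0 and P1

Closest pair: (22.0, 21.6) and (7.7, 26.7), distance = 15.1822


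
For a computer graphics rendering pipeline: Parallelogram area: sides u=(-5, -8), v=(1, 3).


|u x v| = |(-5)*3 - (-8)*1|
= |(-15) - (-8)| = 7

7


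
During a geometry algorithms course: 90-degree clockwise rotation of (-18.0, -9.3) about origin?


90° CW: (x,y) -> (y, -x)
(-18,-9.3) -> (-9.3, 18)

(-9.3, 18)


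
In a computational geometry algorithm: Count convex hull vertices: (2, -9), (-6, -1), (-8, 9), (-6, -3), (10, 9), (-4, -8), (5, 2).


Convex hull vertices (CCW): (-8, 9), (-6, -3), (-4, -8), (2, -9), (10, 9)
Count = 5

5


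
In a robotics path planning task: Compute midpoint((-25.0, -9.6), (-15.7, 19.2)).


M = (((-25)+(-15.7))/2, ((-9.6)+19.2)/2)
= (-20.35, 4.8)

(-20.35, 4.8)


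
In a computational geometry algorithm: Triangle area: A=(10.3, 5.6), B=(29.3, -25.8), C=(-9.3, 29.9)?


Area = |x_A(y_B-y_C) + x_B(y_C-y_A) + x_C(y_A-y_B)|/2
= |(-573.71) + 711.99 + (-292.02)|/2
= 153.74/2 = 76.87

76.87


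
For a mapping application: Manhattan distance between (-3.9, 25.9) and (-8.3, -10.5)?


|(-3.9)-(-8.3)| + |25.9-(-10.5)| = 4.4 + 36.4 = 40.8

40.8


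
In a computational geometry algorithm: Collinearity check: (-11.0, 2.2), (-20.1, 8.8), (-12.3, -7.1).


Cross product: ((-20.1)-(-11))*((-7.1)-2.2) - (8.8-2.2)*((-12.3)-(-11))
= 93.21

No, not collinear


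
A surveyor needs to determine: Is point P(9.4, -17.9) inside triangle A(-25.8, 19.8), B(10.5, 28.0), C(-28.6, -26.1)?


Cross products: AB x AP = -1657.15, BC x BP = 1735.18, CA x CP = -1721.24
All same sign? no

No, outside


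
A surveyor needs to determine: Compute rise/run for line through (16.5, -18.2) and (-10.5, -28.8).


slope = (y2-y1)/(x2-x1) = ((-28.8)-(-18.2))/((-10.5)-16.5) = (-10.6)/(-27) = 0.3926

0.3926


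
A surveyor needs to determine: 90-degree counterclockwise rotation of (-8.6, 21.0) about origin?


90° CCW: (x,y) -> (-y, x)
(-8.6,21) -> (-21, -8.6)

(-21, -8.6)


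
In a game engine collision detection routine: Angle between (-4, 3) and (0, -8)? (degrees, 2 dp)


u.v = -24, |u| = sqrt(25) = 5, |v| = sqrt(64) = 8
cos(theta) = u.v/(|u||v|) = -24/sqrt(1600) = -0.6
theta = acos(-0.6) = 126.87 degrees

126.87 degrees


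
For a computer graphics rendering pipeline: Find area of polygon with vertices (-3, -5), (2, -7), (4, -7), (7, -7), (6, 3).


Shoelace sum: ((-3)*(-7) - 2*(-5)) + (2*(-7) - 4*(-7)) + (4*(-7) - 7*(-7)) + (7*3 - 6*(-7)) + (6*(-5) - (-3)*3)
= 108
Area = |108|/2 = 54

54


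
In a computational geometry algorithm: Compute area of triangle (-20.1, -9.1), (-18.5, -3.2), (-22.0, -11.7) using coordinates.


Area = |x_A(y_B-y_C) + x_B(y_C-y_A) + x_C(y_A-y_B)|/2
= |(-170.85) + 48.1 + 129.8|/2
= 7.05/2 = 3.525

3.525


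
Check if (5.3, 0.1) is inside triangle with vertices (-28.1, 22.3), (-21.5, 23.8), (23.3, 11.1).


Cross products: AB x AP = -196.62, BC x BP = -721.4, CA x CP = 767
All same sign? no

No, outside


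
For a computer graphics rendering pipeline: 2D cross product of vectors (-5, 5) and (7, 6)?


u x v = u_x*v_y - u_y*v_x = (-5)*6 - 5*7
= (-30) - 35 = -65

-65


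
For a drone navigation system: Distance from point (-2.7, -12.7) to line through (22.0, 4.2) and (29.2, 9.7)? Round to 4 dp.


|cross product| = 14.17
|line direction| = sqrt(82.09) = 9.0604
Distance = 14.17/sqrt(82.09) = 1.564

1.564


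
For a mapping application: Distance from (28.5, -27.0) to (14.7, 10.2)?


dx=-13.8, dy=37.2
d^2 = (-13.8)^2 + 37.2^2 = 1574.28
d = sqrt(1574.28) = 39.6772

39.6772
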